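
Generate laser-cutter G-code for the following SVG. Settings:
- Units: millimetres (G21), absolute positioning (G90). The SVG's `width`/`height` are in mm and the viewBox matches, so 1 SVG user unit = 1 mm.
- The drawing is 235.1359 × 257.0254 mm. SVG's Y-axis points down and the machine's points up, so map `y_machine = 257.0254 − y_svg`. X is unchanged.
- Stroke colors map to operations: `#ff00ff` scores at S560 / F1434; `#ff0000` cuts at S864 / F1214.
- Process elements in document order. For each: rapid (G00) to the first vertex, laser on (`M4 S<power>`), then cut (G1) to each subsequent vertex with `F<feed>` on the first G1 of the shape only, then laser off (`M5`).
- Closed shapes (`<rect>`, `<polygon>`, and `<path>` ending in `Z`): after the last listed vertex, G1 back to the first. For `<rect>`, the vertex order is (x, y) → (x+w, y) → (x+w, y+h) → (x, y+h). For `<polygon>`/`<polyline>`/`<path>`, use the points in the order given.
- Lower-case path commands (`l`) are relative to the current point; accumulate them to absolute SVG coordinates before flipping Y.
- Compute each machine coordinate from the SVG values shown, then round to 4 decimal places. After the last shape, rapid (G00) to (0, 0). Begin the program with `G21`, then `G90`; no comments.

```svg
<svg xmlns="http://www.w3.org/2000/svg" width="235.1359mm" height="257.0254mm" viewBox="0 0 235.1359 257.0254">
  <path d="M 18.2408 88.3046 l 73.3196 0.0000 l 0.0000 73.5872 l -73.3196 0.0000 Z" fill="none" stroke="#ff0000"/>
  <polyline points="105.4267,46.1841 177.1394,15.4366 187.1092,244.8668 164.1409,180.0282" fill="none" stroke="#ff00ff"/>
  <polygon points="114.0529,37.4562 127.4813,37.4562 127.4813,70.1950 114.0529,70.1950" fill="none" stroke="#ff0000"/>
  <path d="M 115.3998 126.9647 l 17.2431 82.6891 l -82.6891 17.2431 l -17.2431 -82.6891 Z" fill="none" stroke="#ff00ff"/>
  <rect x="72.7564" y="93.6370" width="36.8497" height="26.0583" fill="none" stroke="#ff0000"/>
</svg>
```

viewBox `0 0 235.1359 257.0254` with mm width/height → 1 unit = 1 mm. Flip: y_m = 257.0254 − y_svg.

**Shape 1** — `<path>` rectangle, stroke `#ff0000` → cut (S864, F1214). Machine vertices: (18.2408,168.7208) → (91.5604,168.7208) → (91.5604,95.1336) → (18.2408,95.1336) → (18.2408,168.7208). Closed: final G1 returns to the first vertex.

**Shape 2** — `<polyline>` open polyline, stroke `#ff00ff` → score (S560, F1434). Machine vertices: (105.4267,210.8413) → (177.1394,241.5888) → (187.1092,12.1586) → (164.1409,76.9972). Open path.

**Shape 3** — `<polygon>` rectangle, stroke `#ff0000` → cut (S864, F1214). Machine vertices: (114.0529,219.5692) → (127.4813,219.5692) → (127.4813,186.8304) → (114.0529,186.8304) → (114.0529,219.5692). Closed: final G1 returns to the first vertex.

**Shape 4** — `<path>` regular polygon, stroke `#ff00ff` → score (S560, F1434). Machine vertices: (115.3998,130.0607) → (132.6429,47.3716) → (49.9538,30.1285) → (32.7107,112.8176) → (115.3998,130.0607). Closed: final G1 returns to the first vertex.

**Shape 5** — `<rect>` rectangle, stroke `#ff0000` → cut (S864, F1214). Machine vertices: (72.7564,163.3884) → (109.6061,163.3884) → (109.6061,137.3301) → (72.7564,137.3301) → (72.7564,163.3884). Closed: final G1 returns to the first vertex.

G21
G90
G00 X18.2408 Y168.7208
M4 S864
G1 X91.5604 Y168.7208 F1214
G1 X91.5604 Y95.1336
G1 X18.2408 Y95.1336
G1 X18.2408 Y168.7208
M5
G00 X105.4267 Y210.8413
M4 S560
G1 X177.1394 Y241.5888 F1434
G1 X187.1092 Y12.1586
G1 X164.1409 Y76.9972
M5
G00 X114.0529 Y219.5692
M4 S864
G1 X127.4813 Y219.5692 F1214
G1 X127.4813 Y186.8304
G1 X114.0529 Y186.8304
G1 X114.0529 Y219.5692
M5
G00 X115.3998 Y130.0607
M4 S560
G1 X132.6429 Y47.3716 F1434
G1 X49.9538 Y30.1285
G1 X32.7107 Y112.8176
G1 X115.3998 Y130.0607
M5
G00 X72.7564 Y163.3884
M4 S864
G1 X109.6061 Y163.3884 F1214
G1 X109.6061 Y137.3301
G1 X72.7564 Y137.3301
G1 X72.7564 Y163.3884
M5
G00 X0.0000 Y0.0000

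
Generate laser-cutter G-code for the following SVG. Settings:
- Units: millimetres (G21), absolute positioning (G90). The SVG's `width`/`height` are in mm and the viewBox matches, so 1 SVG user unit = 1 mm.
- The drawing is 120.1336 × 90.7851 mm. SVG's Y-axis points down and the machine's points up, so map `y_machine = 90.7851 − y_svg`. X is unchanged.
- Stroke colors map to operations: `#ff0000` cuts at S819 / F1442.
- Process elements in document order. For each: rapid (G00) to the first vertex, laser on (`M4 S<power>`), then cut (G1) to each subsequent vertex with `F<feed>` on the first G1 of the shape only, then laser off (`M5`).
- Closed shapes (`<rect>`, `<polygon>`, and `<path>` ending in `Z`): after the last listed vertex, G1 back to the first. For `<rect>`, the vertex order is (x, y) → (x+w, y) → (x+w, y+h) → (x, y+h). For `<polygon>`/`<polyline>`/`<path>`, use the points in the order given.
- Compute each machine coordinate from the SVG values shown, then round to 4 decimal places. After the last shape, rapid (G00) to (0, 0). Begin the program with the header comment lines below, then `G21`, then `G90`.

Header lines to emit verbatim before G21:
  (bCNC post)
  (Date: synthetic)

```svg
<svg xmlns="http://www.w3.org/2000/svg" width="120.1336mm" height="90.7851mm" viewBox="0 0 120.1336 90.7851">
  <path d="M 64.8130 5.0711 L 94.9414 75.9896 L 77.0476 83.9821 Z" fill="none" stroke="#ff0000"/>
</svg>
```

(bCNC post)
(Date: synthetic)
G21
G90
G00 X64.8130 Y85.7140
M4 S819
G1 X94.9414 Y14.7955 F1442
G1 X77.0476 Y6.8030
G1 X64.8130 Y85.7140
M5
G00 X0.0000 Y0.0000

Since the viewBox matches the mm dimensions, user units are millimetres directly. The only transform is the Y-flip y_m = 90.7851 − y_svg.

Shape 1 is a closed polygon drawn with `<path>`. Its stroke #ff0000 means cut at S819, F1442. After flipping Y the toolpath is (64.8130,85.7140) → (94.9414,14.7955) → (77.0476,6.8030) → (64.8130,85.7140), returning to the start.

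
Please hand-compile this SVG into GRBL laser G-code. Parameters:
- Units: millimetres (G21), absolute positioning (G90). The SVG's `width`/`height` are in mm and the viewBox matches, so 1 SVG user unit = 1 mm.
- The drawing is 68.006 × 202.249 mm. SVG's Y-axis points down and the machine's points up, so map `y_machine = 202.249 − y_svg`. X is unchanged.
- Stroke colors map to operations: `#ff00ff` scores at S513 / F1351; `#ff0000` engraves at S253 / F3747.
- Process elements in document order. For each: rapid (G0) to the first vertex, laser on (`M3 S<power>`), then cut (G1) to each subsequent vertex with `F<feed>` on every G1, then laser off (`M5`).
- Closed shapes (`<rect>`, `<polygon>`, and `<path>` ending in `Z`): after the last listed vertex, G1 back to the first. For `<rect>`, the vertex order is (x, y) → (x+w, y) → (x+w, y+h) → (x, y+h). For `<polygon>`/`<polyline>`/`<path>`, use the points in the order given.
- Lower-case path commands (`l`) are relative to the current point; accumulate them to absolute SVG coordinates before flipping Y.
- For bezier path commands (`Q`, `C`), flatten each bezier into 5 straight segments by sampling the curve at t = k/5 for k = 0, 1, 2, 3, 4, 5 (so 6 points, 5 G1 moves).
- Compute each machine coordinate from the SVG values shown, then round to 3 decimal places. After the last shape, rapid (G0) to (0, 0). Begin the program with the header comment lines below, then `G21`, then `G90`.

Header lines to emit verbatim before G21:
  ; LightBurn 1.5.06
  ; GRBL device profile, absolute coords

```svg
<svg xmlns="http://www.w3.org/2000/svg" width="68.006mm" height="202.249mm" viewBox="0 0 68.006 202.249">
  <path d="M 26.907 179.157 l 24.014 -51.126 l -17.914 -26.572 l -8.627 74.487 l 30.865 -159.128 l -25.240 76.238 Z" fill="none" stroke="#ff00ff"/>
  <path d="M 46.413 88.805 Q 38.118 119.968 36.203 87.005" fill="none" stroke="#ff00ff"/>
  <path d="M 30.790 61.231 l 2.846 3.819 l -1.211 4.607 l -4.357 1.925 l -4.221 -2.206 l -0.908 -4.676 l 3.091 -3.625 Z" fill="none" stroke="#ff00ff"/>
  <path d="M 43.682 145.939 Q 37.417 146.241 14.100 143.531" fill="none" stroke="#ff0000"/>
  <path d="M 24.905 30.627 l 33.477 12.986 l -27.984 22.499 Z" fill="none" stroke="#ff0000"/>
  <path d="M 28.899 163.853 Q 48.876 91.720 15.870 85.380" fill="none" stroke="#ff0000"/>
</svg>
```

; LightBurn 1.5.06
; GRBL device profile, absolute coords
G21
G90
G0 X26.907 Y23.092
M3 S513
G1 X50.921 Y74.218 F1351
G1 X33.007 Y100.790 F1351
G1 X24.380 Y26.303 F1351
G1 X55.245 Y185.431 F1351
G1 X30.005 Y109.193 F1351
G1 X26.907 Y23.092 F1351
M5
G0 X46.413 Y113.444
M3 S513
G1 X43.350 Y103.544 F1351
G1 X40.798 Y98.774 F1351
G1 X38.756 Y99.134 F1351
G1 X37.224 Y104.624 F1351
G1 X36.203 Y115.244 F1351
M5
G0 X30.790 Y141.018
M3 S513
G1 X33.636 Y137.199 F1351
G1 X32.425 Y132.592 F1351
G1 X28.068 Y130.667 F1351
G1 X23.847 Y132.873 F1351
G1 X22.939 Y137.549 F1351
G1 X26.030 Y141.174 F1351
G1 X30.790 Y141.018 F1351
M5
G0 X43.682 Y56.310
M3 S253
G1 X40.494 Y56.310 F3747
G1 X35.942 Y56.550 F3747
G1 X30.025 Y57.032 F3747
G1 X22.745 Y57.754 F3747
G1 X14.100 Y58.718 F3747
M5
G0 X24.905 Y171.622
M3 S253
G1 X58.382 Y158.636 F3747
G1 X30.398 Y136.137 F3747
G1 X24.905 Y171.622 F3747
M5
G0 X28.899 Y38.396
M3 S253
G1 X34.770 Y64.617 F3747
G1 X36.403 Y85.576 F3747
G1 X33.798 Y101.270 F3747
G1 X26.953 Y111.701 F3747
G1 X15.870 Y116.869 F3747
M5
G0 X0.000 Y0.000

Since the viewBox matches the mm dimensions, user units are millimetres directly. The only transform is the Y-flip y_m = 202.249 − y_svg.

Shape 1 is a closed polygon drawn with `<path>`. Its stroke #ff00ff means score at S513, F1351. After flipping Y the toolpath is (26.907,23.092) → (50.921,74.218) → (33.007,100.790) → (24.380,26.303) → (55.245,185.431) → (30.005,109.193) → (26.907,23.092), returning to the start.

Shape 2 is a quadratic bezier drawn with `<path>`. Its stroke #ff00ff means score at S513, F1351. After flipping Y the toolpath is (46.413,113.444) → (43.350,103.544) → (40.798,98.774) → (38.756,99.134) → (37.224,104.624) → (36.203,115.244).

Shape 3 is a regular polygon drawn with `<path>`. Its stroke #ff00ff means score at S513, F1351. After flipping Y the toolpath is (30.790,141.018) → (33.636,137.199) → (32.425,132.592) → (28.068,130.667) → (23.847,132.873) → (22.939,137.549) → (26.030,141.174) → (30.790,141.018), returning to the start.

Shape 4 is a quadratic bezier drawn with `<path>`. Its stroke #ff0000 means engrave at S253, F3747. After flipping Y the toolpath is (43.682,56.310) → (40.494,56.310) → (35.942,56.550) → (30.025,57.032) → (22.745,57.754) → (14.100,58.718).

Shape 5 is a regular polygon drawn with `<path>`. Its stroke #ff0000 means engrave at S253, F3747. After flipping Y the toolpath is (24.905,171.622) → (58.382,158.636) → (30.398,136.137) → (24.905,171.622), returning to the start.

Shape 6 is a quadratic bezier drawn with `<path>`. Its stroke #ff0000 means engrave at S253, F3747. After flipping Y the toolpath is (28.899,38.396) → (34.770,64.617) → (36.403,85.576) → (33.798,101.270) → (26.953,111.701) → (15.870,116.869).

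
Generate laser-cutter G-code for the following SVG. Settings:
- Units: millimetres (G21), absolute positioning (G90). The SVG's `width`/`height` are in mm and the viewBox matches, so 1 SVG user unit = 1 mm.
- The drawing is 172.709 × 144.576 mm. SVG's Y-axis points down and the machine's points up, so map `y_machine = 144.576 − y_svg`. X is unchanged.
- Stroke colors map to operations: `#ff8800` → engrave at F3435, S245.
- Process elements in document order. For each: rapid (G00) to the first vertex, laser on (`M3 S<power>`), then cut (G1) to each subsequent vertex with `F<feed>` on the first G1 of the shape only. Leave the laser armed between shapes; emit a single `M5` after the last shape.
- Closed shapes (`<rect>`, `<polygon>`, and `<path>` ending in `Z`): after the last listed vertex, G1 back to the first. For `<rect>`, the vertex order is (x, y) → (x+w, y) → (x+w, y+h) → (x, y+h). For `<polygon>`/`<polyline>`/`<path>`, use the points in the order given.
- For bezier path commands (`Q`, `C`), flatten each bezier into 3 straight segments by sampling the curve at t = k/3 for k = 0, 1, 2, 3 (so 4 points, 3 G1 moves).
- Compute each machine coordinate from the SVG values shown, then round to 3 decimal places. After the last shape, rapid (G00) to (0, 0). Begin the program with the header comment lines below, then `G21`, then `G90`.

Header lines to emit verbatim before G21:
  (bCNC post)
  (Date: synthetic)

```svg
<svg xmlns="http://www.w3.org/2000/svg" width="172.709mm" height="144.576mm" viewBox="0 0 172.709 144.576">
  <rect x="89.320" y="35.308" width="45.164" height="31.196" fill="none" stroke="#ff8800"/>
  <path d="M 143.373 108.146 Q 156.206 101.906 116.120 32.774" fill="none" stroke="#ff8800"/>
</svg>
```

(bCNC post)
(Date: synthetic)
G21
G90
G00 X89.320 Y109.268
M3 S245
G1 X134.484 Y109.268 F3435
G1 X134.484 Y78.072
G1 X89.320 Y78.072
G1 X89.320 Y109.268
G00 X143.373 Y36.430
M3 S245
G1 X146.048 Y47.578 F3435
G1 X136.964 Y72.702
G1 X116.120 Y111.802
M5
G00 X0.000 Y0.000

1 u = 1 mm; y_m = 144.576 − y.

[1] `<rect>` rectangle, #ff8800→engrave S245 F3435: (89.320,109.268) → (134.484,109.268) → (134.484,78.072) → (89.320,78.072) → (89.320,109.268) (closed)

[2] `<path>` quadratic bezier, #ff8800→engrave S245 F3435: (143.373,36.430) → (146.048,47.578) → (136.964,72.702) → (116.120,111.802)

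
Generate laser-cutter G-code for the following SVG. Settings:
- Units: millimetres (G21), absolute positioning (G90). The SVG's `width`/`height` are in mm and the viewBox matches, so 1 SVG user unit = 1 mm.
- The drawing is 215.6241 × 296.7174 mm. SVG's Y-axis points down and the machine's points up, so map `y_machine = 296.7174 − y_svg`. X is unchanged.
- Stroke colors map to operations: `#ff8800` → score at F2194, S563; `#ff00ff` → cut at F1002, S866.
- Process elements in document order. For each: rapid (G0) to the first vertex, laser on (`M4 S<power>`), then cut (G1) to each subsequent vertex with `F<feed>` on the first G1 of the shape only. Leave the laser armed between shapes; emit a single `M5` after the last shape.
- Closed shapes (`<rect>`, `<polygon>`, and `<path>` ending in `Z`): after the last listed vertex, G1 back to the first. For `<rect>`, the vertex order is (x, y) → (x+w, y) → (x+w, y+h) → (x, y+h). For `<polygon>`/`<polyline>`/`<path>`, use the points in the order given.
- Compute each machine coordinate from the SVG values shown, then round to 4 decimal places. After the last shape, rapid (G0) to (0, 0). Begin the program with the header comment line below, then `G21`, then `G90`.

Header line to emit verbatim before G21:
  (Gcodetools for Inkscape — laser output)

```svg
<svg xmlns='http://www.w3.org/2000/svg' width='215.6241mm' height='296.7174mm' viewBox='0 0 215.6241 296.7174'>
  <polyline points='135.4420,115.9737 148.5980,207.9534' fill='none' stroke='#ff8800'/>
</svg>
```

(Gcodetools for Inkscape — laser output)
G21
G90
G0 X135.4420 Y180.7437
M4 S563
G1 X148.5980 Y88.7640 F2194
M5
G0 X0.0000 Y0.0000

Since the viewBox matches the mm dimensions, user units are millimetres directly. The only transform is the Y-flip y_m = 296.7174 − y_svg.

Shape 1 is a line segment drawn with `<polyline>`. Its stroke #ff8800 means score at S563, F2194. After flipping Y the toolpath is (135.4420,180.7437) → (148.5980,88.7640).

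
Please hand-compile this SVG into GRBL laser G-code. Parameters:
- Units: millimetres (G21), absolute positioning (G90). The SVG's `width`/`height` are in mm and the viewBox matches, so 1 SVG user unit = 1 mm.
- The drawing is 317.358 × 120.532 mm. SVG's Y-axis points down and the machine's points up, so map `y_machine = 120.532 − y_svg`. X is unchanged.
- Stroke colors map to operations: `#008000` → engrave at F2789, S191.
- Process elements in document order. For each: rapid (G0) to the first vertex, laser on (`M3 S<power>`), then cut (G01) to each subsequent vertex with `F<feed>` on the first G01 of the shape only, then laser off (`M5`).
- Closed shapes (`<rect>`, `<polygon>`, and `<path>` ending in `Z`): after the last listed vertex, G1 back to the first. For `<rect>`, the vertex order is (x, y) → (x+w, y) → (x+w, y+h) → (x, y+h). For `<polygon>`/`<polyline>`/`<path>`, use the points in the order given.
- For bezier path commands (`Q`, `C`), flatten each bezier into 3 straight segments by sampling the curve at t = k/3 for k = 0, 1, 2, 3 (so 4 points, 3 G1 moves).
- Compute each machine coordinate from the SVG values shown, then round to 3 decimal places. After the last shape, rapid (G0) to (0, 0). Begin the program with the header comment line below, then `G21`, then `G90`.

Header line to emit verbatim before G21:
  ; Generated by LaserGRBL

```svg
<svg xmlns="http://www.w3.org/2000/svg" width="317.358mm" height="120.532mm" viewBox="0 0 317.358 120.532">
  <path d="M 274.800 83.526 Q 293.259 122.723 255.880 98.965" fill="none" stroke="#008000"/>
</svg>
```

viewBox `0 0 317.358 120.532` with mm width/height → 1 unit = 1 mm. Flip: y_m = 120.532 − y_svg.

**Shape 1** — `<path>` quadratic bezier, stroke `#008000` → engrave (S191, F2789). Control points (SVG): P0=(274.800,83.526), P1=(293.259,122.723), P2=(255.880,98.965); sampled at t=k/3. Machine vertices: (274.800,37.006) → (280.902,17.870) → (274.595,12.723) → (255.880,21.567). Open path.

; Generated by LaserGRBL
G21
G90
G0 X274.800 Y37.006
M3 S191
G01 X280.902 Y17.870 F2789
G01 X274.595 Y12.723
G01 X255.880 Y21.567
M5
G0 X0.000 Y0.000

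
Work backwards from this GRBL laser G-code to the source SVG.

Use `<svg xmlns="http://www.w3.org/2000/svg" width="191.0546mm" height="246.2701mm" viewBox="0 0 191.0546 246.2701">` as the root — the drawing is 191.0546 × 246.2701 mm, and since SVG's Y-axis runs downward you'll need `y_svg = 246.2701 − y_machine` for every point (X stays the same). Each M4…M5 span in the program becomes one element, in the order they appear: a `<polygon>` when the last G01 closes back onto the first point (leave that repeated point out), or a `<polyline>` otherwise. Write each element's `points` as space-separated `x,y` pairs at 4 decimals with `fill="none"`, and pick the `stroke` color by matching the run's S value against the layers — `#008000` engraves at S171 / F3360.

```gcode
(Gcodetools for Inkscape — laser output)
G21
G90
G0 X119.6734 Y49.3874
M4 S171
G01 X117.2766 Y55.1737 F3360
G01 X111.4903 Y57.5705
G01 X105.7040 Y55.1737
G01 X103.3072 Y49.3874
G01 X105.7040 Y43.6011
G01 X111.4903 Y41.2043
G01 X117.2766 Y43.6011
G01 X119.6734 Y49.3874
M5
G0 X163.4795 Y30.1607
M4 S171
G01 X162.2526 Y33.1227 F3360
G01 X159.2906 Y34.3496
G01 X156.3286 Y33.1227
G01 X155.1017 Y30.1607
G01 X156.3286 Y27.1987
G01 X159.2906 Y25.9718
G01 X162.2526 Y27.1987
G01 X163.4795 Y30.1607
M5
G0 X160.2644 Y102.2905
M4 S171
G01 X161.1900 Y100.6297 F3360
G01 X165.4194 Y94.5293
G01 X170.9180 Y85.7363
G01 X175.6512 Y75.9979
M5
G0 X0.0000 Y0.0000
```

Machine Y-up, SVG Y-down with viewBox height 246.2701, so y_svg = 246.2701 − y_machine; X carries over. Every run uses S171, so all elements get stroke `#008000` (engrave).

Run 1: The run returns to its start, so emit a `<polygon>` with points (Y-flipped): 119.6734,196.8827 117.2766,191.0964 111.4903,188.6996 105.7040,191.0964 103.3072,196.8827 105.7040,202.6690 111.4903,205.0658 117.2766,202.6690.

Run 2: The run returns to its start, so emit a `<polygon>` with points (Y-flipped): 163.4795,216.1094 162.2526,213.1474 159.2906,211.9205 156.3286,213.1474 155.1017,216.1094 156.3286,219.0714 159.2906,220.2983 162.2526,219.0714.

Run 3: The run is open, so emit a `<polyline>` with points (Y-flipped): 160.2644,143.9796 161.1900,145.6404 165.4194,151.7408 170.9180,160.5338 175.6512,170.2722.

<svg xmlns="http://www.w3.org/2000/svg" width="191.0546mm" height="246.2701mm" viewBox="0 0 191.0546 246.2701">
  <polygon points="119.6734,196.8827 117.2766,191.0964 111.4903,188.6996 105.7040,191.0964 103.3072,196.8827 105.7040,202.6690 111.4903,205.0658 117.2766,202.6690" fill="none" stroke="#008000"/>
  <polygon points="163.4795,216.1094 162.2526,213.1474 159.2906,211.9205 156.3286,213.1474 155.1017,216.1094 156.3286,219.0714 159.2906,220.2983 162.2526,219.0714" fill="none" stroke="#008000"/>
  <polyline points="160.2644,143.9796 161.1900,145.6404 165.4194,151.7408 170.9180,160.5338 175.6512,170.2722" fill="none" stroke="#008000"/>
</svg>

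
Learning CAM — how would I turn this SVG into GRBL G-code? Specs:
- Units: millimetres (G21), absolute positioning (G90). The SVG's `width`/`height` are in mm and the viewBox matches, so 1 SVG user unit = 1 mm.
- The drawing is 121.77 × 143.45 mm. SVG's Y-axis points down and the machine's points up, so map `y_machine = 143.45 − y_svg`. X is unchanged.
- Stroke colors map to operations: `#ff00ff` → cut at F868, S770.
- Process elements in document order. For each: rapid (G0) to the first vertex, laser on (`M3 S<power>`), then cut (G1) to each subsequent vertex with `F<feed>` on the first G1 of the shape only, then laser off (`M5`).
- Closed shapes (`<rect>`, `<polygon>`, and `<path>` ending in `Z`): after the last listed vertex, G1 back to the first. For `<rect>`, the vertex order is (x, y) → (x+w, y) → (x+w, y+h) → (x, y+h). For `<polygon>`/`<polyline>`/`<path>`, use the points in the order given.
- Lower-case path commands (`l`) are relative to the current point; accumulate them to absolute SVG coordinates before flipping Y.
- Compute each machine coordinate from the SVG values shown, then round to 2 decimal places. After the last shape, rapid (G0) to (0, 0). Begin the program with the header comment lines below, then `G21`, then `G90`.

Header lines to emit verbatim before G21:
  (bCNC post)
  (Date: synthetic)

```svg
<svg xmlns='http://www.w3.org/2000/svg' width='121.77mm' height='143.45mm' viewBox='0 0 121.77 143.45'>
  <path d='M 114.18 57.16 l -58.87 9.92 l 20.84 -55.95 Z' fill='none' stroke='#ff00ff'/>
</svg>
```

(bCNC post)
(Date: synthetic)
G21
G90
G0 X114.18 Y86.29
M3 S770
G1 X55.31 Y76.37 F868
G1 X76.15 Y132.32
G1 X114.18 Y86.29
M5
G0 X0.00 Y0.00

1 u = 1 mm; y_m = 143.45 − y.

[1] `<path>` regular polygon, #ff00ff→cut S770 F868: (114.18,86.29) → (55.31,76.37) → (76.15,132.32) → (114.18,86.29) (closed)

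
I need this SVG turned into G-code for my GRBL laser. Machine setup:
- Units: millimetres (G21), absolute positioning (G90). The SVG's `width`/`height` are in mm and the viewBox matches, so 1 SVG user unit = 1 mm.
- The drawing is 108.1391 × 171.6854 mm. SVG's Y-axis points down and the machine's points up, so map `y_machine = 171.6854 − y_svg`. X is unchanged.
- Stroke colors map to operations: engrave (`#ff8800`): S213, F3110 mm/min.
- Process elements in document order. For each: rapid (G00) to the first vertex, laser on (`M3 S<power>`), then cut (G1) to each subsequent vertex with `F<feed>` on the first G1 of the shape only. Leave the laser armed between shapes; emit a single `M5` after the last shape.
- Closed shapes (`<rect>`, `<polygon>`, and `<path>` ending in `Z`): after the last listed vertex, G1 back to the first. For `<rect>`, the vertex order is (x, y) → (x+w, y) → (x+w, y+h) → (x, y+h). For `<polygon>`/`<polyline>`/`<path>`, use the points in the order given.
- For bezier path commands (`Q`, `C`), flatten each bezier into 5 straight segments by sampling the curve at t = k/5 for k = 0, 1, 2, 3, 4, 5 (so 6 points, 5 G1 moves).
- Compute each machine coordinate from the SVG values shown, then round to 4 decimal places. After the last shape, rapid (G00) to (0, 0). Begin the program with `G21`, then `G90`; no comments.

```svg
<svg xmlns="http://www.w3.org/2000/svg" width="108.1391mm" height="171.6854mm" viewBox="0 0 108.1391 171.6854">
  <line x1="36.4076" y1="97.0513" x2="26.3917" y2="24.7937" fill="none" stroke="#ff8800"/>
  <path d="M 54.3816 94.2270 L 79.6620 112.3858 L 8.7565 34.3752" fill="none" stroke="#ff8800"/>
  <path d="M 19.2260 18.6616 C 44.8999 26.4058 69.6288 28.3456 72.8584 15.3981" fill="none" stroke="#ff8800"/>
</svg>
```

viewBox `0 0 108.1391 171.6854` with mm width/height → 1 unit = 1 mm. Flip: y_m = 171.6854 − y_svg.

**Shape 1** — `<line>` line segment, stroke `#ff8800` → engrave (S213, F3110). Machine vertices: (36.4076,74.6341) → (26.3917,146.8917). Open path.

**Shape 2** — `<path>` open polyline, stroke `#ff8800` → engrave (S213, F3110). Machine vertices: (54.3816,77.4584) → (79.6620,59.2996) → (8.7565,137.3102). Open path.

**Shape 3** — `<path>` cubic bezier, stroke `#ff8800` → engrave (S213, F3110). Control points (SVG): P0=(19.2260,18.6616), P1=(44.8999,26.4058), P2=(69.6288,28.3456), P3=(72.8584,15.3981); sampled at t=k/5. Machine vertices: (19.2260,153.0238) → (34.3525,149.1465) → (48.2656,147.0982) → (59.9787,147.3149) → (68.5052,150.2326) → (72.8584,156.2873). Open path.

G21
G90
G00 X36.4076 Y74.6341
M3 S213
G1 X26.3917 Y146.8917 F3110
G00 X54.3816 Y77.4584
M3 S213
G1 X79.6620 Y59.2996 F3110
G1 X8.7565 Y137.3102
G00 X19.2260 Y153.0238
M3 S213
G1 X34.3525 Y149.1465 F3110
G1 X48.2656 Y147.0982
G1 X59.9787 Y147.3149
G1 X68.5052 Y150.2326
G1 X72.8584 Y156.2873
M5
G00 X0.0000 Y0.0000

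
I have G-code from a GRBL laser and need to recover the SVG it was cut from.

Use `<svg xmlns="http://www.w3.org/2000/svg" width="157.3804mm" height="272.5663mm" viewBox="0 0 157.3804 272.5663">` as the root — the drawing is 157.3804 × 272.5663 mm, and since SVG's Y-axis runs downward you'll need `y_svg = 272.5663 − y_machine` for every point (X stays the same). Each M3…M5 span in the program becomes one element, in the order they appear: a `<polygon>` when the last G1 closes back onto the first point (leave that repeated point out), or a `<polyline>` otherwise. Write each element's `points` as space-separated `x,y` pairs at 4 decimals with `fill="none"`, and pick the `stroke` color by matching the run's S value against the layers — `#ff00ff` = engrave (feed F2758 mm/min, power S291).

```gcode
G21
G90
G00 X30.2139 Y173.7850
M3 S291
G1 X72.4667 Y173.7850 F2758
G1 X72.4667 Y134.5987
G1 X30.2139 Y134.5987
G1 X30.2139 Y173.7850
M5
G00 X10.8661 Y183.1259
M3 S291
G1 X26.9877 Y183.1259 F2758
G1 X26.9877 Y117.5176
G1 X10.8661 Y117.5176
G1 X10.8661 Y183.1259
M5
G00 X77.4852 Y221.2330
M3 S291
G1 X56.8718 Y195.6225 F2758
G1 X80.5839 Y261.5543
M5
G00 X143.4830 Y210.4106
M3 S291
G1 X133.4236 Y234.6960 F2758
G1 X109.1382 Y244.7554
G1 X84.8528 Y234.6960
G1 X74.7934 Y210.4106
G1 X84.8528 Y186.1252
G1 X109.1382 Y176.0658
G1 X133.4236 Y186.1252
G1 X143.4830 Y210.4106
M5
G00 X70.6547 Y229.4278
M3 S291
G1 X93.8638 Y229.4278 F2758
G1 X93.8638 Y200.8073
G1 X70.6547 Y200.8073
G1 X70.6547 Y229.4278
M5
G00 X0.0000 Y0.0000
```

<svg xmlns="http://www.w3.org/2000/svg" width="157.3804mm" height="272.5663mm" viewBox="0 0 157.3804 272.5663">
  <polygon points="30.2139,98.7813 72.4667,98.7813 72.4667,137.9676 30.2139,137.9676" fill="none" stroke="#ff00ff"/>
  <polygon points="10.8661,89.4404 26.9877,89.4404 26.9877,155.0487 10.8661,155.0487" fill="none" stroke="#ff00ff"/>
  <polyline points="77.4852,51.3333 56.8718,76.9438 80.5839,11.0120" fill="none" stroke="#ff00ff"/>
  <polygon points="143.4830,62.1557 133.4236,37.8703 109.1382,27.8109 84.8528,37.8703 74.7934,62.1557 84.8528,86.4411 109.1382,96.5005 133.4236,86.4411" fill="none" stroke="#ff00ff"/>
  <polygon points="70.6547,43.1385 93.8638,43.1385 93.8638,71.7590 70.6547,71.7590" fill="none" stroke="#ff00ff"/>
</svg>

Each laser-on run becomes one SVG element. Flip Y back into SVG space with y_svg = 272.5663 − y_machine. Every run uses S291, so all elements get stroke `#ff00ff` (engrave).

Run 1: The run returns to its start, so emit a `<polygon>` with points (Y-flipped): 30.2139,98.7813 72.4667,98.7813 72.4667,137.9676 30.2139,137.9676.

Run 2: The run returns to its start, so emit a `<polygon>` with points (Y-flipped): 10.8661,89.4404 26.9877,89.4404 26.9877,155.0487 10.8661,155.0487.

Run 3: The run is open, so emit a `<polyline>` with points (Y-flipped): 77.4852,51.3333 56.8718,76.9438 80.5839,11.0120.

Run 4: The run returns to its start, so emit a `<polygon>` with points (Y-flipped): 143.4830,62.1557 133.4236,37.8703 109.1382,27.8109 84.8528,37.8703 74.7934,62.1557 84.8528,86.4411 109.1382,96.5005 133.4236,86.4411.

Run 5: The run returns to its start, so emit a `<polygon>` with points (Y-flipped): 70.6547,43.1385 93.8638,43.1385 93.8638,71.7590 70.6547,71.7590.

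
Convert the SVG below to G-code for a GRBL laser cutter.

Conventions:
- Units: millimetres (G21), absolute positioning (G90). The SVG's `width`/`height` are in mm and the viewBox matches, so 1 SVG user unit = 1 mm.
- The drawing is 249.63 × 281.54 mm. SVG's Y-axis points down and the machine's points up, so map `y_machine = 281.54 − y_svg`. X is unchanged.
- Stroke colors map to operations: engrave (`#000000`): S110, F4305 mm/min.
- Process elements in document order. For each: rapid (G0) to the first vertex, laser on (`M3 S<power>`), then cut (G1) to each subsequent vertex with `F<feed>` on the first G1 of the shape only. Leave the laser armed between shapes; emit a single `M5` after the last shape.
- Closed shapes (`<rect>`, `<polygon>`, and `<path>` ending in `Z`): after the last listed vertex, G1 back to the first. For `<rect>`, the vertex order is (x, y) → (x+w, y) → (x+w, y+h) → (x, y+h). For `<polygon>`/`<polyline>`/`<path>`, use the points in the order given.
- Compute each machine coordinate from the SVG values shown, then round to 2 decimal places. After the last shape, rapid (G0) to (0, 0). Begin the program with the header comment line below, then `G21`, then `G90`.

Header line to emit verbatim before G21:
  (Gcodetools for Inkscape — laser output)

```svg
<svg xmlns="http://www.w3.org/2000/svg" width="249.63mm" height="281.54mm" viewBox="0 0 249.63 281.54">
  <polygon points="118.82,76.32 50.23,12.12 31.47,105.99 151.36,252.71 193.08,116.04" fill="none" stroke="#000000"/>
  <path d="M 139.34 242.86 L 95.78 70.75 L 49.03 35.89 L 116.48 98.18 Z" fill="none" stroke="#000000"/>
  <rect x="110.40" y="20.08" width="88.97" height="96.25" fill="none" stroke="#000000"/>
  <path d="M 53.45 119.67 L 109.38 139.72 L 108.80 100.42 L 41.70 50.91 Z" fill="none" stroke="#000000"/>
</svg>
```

(Gcodetools for Inkscape — laser output)
G21
G90
G0 X118.82 Y205.22
M3 S110
G1 X50.23 Y269.42 F4305
G1 X31.47 Y175.55
G1 X151.36 Y28.83
G1 X193.08 Y165.50
G1 X118.82 Y205.22
G0 X139.34 Y38.68
M3 S110
G1 X95.78 Y210.79 F4305
G1 X49.03 Y245.65
G1 X116.48 Y183.36
G1 X139.34 Y38.68
G0 X110.40 Y261.46
M3 S110
G1 X199.37 Y261.46 F4305
G1 X199.37 Y165.21
G1 X110.40 Y165.21
G1 X110.40 Y261.46
G0 X53.45 Y161.87
M3 S110
G1 X109.38 Y141.82 F4305
G1 X108.80 Y181.12
G1 X41.70 Y230.63
G1 X53.45 Y161.87
M5
G0 X0.00 Y0.00

Since the viewBox matches the mm dimensions, user units are millimetres directly. The only transform is the Y-flip y_m = 281.54 − y_svg.

Shape 1 is a closed polygon drawn with `<polygon>`. Its stroke #000000 means engrave at S110, F4305. After flipping Y the toolpath is (118.82,205.22) → (50.23,269.42) → (31.47,175.55) → (151.36,28.83) → (193.08,165.50) → (118.82,205.22), returning to the start.

Shape 2 is a closed polygon drawn with `<path>`. Its stroke #000000 means engrave at S110, F4305. After flipping Y the toolpath is (139.34,38.68) → (95.78,210.79) → (49.03,245.65) → (116.48,183.36) → (139.34,38.68), returning to the start.

Shape 3 is a rectangle drawn with `<rect>`. Its stroke #000000 means engrave at S110, F4305. After flipping Y the toolpath is (110.40,261.46) → (199.37,261.46) → (199.37,165.21) → (110.40,165.21) → (110.40,261.46), returning to the start.

Shape 4 is a closed polygon drawn with `<path>`. Its stroke #000000 means engrave at S110, F4305. After flipping Y the toolpath is (53.45,161.87) → (109.38,141.82) → (108.80,181.12) → (41.70,230.63) → (53.45,161.87), returning to the start.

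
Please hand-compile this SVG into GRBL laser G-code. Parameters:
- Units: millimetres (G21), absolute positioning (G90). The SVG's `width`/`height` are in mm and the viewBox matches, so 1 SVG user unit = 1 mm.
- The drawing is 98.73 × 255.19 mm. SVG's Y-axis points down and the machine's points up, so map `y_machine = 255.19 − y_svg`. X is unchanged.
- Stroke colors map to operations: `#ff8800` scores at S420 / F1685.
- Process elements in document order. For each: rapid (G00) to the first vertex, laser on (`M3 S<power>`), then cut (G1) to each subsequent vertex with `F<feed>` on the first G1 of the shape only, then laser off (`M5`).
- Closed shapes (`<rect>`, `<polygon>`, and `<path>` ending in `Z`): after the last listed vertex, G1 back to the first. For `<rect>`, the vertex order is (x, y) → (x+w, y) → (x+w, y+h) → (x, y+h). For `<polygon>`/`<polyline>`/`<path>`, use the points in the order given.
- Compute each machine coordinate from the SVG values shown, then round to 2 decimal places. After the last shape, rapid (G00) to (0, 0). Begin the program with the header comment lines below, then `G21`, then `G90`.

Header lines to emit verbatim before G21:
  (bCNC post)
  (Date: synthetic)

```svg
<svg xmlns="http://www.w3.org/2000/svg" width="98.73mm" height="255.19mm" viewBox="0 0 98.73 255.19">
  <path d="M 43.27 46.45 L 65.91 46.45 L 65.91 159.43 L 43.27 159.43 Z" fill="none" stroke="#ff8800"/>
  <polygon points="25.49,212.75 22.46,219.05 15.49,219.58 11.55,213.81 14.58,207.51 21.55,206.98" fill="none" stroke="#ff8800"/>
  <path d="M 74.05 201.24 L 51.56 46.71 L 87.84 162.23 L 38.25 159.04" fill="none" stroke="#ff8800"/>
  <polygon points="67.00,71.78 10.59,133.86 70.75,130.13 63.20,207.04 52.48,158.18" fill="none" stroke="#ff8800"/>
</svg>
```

Since the viewBox matches the mm dimensions, user units are millimetres directly. The only transform is the Y-flip y_m = 255.19 − y_svg.

Shape 1 is a rectangle drawn with `<path>`. Its stroke #ff8800 means score at S420, F1685. After flipping Y the toolpath is (43.27,208.74) → (65.91,208.74) → (65.91,95.76) → (43.27,95.76) → (43.27,208.74), returning to the start.

Shape 2 is a regular polygon drawn with `<polygon>`. Its stroke #ff8800 means score at S420, F1685. After flipping Y the toolpath is (25.49,42.44) → (22.46,36.14) → (15.49,35.61) → (11.55,41.38) → (14.58,47.68) → (21.55,48.21) → (25.49,42.44), returning to the start.

Shape 3 is a open polyline drawn with `<path>`. Its stroke #ff8800 means score at S420, F1685. After flipping Y the toolpath is (74.05,53.95) → (51.56,208.48) → (87.84,92.96) → (38.25,96.15).

Shape 4 is a closed polygon drawn with `<polygon>`. Its stroke #ff8800 means score at S420, F1685. After flipping Y the toolpath is (67.00,183.41) → (10.59,121.33) → (70.75,125.06) → (63.20,48.15) → (52.48,97.01) → (67.00,183.41), returning to the start.

(bCNC post)
(Date: synthetic)
G21
G90
G00 X43.27 Y208.74
M3 S420
G1 X65.91 Y208.74 F1685
G1 X65.91 Y95.76
G1 X43.27 Y95.76
G1 X43.27 Y208.74
M5
G00 X25.49 Y42.44
M3 S420
G1 X22.46 Y36.14 F1685
G1 X15.49 Y35.61
G1 X11.55 Y41.38
G1 X14.58 Y47.68
G1 X21.55 Y48.21
G1 X25.49 Y42.44
M5
G00 X74.05 Y53.95
M3 S420
G1 X51.56 Y208.48 F1685
G1 X87.84 Y92.96
G1 X38.25 Y96.15
M5
G00 X67.00 Y183.41
M3 S420
G1 X10.59 Y121.33 F1685
G1 X70.75 Y125.06
G1 X63.20 Y48.15
G1 X52.48 Y97.01
G1 X67.00 Y183.41
M5
G00 X0.00 Y0.00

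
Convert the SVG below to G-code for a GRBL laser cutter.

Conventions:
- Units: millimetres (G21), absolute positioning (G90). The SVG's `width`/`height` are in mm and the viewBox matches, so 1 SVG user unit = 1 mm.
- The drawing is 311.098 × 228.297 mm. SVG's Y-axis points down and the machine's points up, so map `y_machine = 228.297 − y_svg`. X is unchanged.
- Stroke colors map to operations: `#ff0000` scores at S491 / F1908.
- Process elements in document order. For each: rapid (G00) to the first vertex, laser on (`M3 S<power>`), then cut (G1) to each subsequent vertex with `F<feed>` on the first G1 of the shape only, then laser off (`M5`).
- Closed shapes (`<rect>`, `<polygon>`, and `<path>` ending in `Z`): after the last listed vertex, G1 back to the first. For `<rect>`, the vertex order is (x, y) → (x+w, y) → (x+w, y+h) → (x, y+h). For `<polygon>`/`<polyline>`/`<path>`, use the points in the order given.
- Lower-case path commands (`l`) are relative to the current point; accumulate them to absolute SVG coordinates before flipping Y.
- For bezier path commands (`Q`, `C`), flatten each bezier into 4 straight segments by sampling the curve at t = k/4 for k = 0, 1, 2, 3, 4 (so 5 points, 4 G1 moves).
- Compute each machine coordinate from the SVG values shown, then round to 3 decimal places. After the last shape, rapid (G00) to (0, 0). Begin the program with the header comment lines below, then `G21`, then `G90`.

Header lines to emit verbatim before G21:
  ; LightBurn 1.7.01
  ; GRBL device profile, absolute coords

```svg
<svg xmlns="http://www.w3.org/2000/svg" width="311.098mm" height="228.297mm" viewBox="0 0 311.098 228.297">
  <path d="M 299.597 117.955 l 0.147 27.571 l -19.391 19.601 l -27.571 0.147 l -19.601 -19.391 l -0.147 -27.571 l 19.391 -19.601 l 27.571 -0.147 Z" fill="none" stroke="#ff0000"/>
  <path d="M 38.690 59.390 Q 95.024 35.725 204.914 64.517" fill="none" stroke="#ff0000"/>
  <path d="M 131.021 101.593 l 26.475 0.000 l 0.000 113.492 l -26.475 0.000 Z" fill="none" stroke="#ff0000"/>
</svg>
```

viewBox `0 0 311.098 228.297` with mm width/height → 1 unit = 1 mm. Flip: y_m = 228.297 − y_svg.

**Shape 1** — `<path>` regular polygon, stroke `#ff0000` → score (S491, F1908). Machine vertices: (299.597,110.342) → (299.744,82.771) → (280.353,63.170) → (252.782,63.023) → (233.181,82.414) → (233.034,109.985) → (252.425,129.586) → (279.996,129.733) → (299.597,110.342). Closed: final G1 returns to the first vertex.

**Shape 2** — `<path>` quadratic bezier, stroke `#ff0000` → score (S491, F1908). Control points (SVG): P0=(38.690,59.390), P1=(95.024,35.725), P2=(204.914,64.517); sampled at t=k/4. Machine vertices: (38.690,168.907) → (70.204,177.461) → (108.413,179.458) → (153.316,174.897) → (204.914,163.780). Open path.

**Shape 3** — `<path>` rectangle, stroke `#ff0000` → score (S491, F1908). Machine vertices: (131.021,126.704) → (157.496,126.704) → (157.496,13.212) → (131.021,13.212) → (131.021,126.704). Closed: final G1 returns to the first vertex.

; LightBurn 1.7.01
; GRBL device profile, absolute coords
G21
G90
G00 X299.597 Y110.342
M3 S491
G1 X299.744 Y82.771 F1908
G1 X280.353 Y63.170
G1 X252.782 Y63.023
G1 X233.181 Y82.414
G1 X233.034 Y109.985
G1 X252.425 Y129.586
G1 X279.996 Y129.733
G1 X299.597 Y110.342
M5
G00 X38.690 Y168.907
M3 S491
G1 X70.204 Y177.461 F1908
G1 X108.413 Y179.458
G1 X153.316 Y174.897
G1 X204.914 Y163.780
M5
G00 X131.021 Y126.704
M3 S491
G1 X157.496 Y126.704 F1908
G1 X157.496 Y13.212
G1 X131.021 Y13.212
G1 X131.021 Y126.704
M5
G00 X0.000 Y0.000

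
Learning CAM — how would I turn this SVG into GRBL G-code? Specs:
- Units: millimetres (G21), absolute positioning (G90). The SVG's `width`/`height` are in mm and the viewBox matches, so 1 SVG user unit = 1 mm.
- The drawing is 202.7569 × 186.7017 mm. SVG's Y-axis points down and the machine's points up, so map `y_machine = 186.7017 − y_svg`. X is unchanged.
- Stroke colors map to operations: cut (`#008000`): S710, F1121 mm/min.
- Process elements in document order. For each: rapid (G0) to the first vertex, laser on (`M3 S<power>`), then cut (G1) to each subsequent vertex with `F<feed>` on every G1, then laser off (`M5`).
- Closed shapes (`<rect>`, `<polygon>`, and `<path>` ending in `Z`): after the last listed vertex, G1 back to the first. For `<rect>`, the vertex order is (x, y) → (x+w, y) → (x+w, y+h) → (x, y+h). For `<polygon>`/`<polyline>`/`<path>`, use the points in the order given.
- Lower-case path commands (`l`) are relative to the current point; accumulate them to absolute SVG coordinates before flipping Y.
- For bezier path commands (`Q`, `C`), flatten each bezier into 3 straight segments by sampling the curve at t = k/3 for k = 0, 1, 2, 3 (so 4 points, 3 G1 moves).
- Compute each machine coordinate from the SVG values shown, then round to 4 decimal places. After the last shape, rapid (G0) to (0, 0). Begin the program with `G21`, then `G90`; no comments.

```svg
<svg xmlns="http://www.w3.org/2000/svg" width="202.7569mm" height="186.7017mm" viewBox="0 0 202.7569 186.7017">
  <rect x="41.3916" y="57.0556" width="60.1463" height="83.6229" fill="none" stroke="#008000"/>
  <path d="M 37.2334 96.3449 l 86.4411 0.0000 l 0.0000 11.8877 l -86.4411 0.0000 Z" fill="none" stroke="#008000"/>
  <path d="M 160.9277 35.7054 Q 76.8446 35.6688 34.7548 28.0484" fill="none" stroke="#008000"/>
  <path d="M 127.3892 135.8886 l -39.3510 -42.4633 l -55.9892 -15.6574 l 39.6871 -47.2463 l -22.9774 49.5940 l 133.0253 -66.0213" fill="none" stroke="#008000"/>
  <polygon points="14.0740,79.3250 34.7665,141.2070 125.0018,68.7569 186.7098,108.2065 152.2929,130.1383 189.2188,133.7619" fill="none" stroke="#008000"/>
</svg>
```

G21
G90
G0 X41.3916 Y129.6461
M3 S710
G1 X101.5379 Y129.6461 F1121
G1 X101.5379 Y46.0232 F1121
G1 X41.3916 Y46.0232 F1121
G1 X41.3916 Y129.6461 F1121
M5
G0 X37.2334 Y90.3568
M3 S710
G1 X123.6745 Y90.3568 F1121
G1 X123.6745 Y78.4691 F1121
G1 X37.2334 Y78.4691 F1121
G1 X37.2334 Y90.3568 F1121
M5
G0 X160.9277 Y150.9963
M3 S710
G1 X109.5382 Y151.8633 F1121
G1 X67.4806 Y154.4157 F1121
G1 X34.7548 Y158.6533 F1121
M5
G0 X127.3892 Y50.8131
M3 S710
G1 X88.0382 Y93.2764 F1121
G1 X32.0490 Y108.9338 F1121
G1 X71.7361 Y156.1801 F1121
G1 X48.7587 Y106.5861 F1121
G1 X181.7840 Y172.6074 F1121
M5
G0 X14.0740 Y107.3767
M3 S710
G1 X34.7665 Y45.4947 F1121
G1 X125.0018 Y117.9448 F1121
G1 X186.7098 Y78.4952 F1121
G1 X152.2929 Y56.5634 F1121
G1 X189.2188 Y52.9398 F1121
G1 X14.0740 Y107.3767 F1121
M5
G0 X0.0000 Y0.0000

Since the viewBox matches the mm dimensions, user units are millimetres directly. The only transform is the Y-flip y_m = 186.7017 − y_svg.

Shape 1 is a rectangle drawn with `<rect>`. Its stroke #008000 means cut at S710, F1121. After flipping Y the toolpath is (41.3916,129.6461) → (101.5379,129.6461) → (101.5379,46.0232) → (41.3916,46.0232) → (41.3916,129.6461), returning to the start.

Shape 2 is a rectangle drawn with `<path>`. Its stroke #008000 means cut at S710, F1121. After flipping Y the toolpath is (37.2334,90.3568) → (123.6745,90.3568) → (123.6745,78.4691) → (37.2334,78.4691) → (37.2334,90.3568), returning to the start.

Shape 3 is a quadratic bezier drawn with `<path>`. Its stroke #008000 means cut at S710, F1121. After flipping Y the toolpath is (160.9277,150.9963) → (109.5382,151.8633) → (67.4806,154.4157) → (34.7548,158.6533).

Shape 4 is a open polyline drawn with `<path>`. Its stroke #008000 means cut at S710, F1121. After flipping Y the toolpath is (127.3892,50.8131) → (88.0382,93.2764) → (32.0490,108.9338) → (71.7361,156.1801) → (48.7587,106.5861) → (181.7840,172.6074).

Shape 5 is a closed polygon drawn with `<polygon>`. Its stroke #008000 means cut at S710, F1121. After flipping Y the toolpath is (14.0740,107.3767) → (34.7665,45.4947) → (125.0018,117.9448) → (186.7098,78.4952) → (152.2929,56.5634) → (189.2188,52.9398) → (14.0740,107.3767), returning to the start.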